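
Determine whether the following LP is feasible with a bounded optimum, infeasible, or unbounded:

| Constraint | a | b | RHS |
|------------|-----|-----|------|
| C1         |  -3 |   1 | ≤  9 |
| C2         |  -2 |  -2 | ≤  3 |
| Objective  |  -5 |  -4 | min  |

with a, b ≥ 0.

Unbounded (objective can decrease without bound)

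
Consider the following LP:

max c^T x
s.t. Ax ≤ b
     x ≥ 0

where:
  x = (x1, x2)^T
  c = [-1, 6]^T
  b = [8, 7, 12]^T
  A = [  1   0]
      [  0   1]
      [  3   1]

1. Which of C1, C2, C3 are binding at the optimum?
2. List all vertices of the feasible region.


1. C2
2. (0, 0), (4, 0), (1.667, 7), (0, 7)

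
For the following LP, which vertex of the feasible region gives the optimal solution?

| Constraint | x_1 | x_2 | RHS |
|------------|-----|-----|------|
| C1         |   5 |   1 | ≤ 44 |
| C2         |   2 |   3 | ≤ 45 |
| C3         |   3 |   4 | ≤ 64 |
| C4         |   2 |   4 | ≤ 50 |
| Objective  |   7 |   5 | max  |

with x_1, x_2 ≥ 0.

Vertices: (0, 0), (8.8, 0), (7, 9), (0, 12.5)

Evaluate the objective at each vertex of the feasible region:
  z(0, 0) = 0
  z(8.8, 0) = 61.6
  z(7, 9) = 94  ←
  z(0, 12.5) = 62.5
The maximum is at x_1 = 7, x_2 = 9.

(7, 9)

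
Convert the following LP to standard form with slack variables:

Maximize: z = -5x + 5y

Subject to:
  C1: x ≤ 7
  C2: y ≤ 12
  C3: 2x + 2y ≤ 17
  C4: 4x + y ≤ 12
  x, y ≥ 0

max z = -5x + 5y

s.t.
  x + s1 = 7
  y + s2 = 12
  2x + 2y + s3 = 17
  4x + y + s4 = 12
  x, y, s1, s2, s3, s4 ≥ 0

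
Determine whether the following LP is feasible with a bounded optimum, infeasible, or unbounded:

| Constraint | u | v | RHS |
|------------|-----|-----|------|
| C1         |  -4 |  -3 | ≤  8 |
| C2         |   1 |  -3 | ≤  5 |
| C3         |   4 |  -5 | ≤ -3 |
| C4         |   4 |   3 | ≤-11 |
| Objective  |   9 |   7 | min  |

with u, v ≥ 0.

Infeasible (no feasible solution exists)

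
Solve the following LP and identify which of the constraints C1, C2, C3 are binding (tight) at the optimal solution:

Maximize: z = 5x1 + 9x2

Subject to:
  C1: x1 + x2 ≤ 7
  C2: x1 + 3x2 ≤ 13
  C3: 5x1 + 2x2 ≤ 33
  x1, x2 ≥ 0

At x1 = 4, x2 = 3, compute slack b - a·x for each constraint:
  C1: 7 − 7 = 0  (binding)
  C2: 13 − 13 = 0  (binding)
  C3: 33 − 26 = 7  (slack)

Optimal: x1 = 4, x2 = 3
Binding: C1, C2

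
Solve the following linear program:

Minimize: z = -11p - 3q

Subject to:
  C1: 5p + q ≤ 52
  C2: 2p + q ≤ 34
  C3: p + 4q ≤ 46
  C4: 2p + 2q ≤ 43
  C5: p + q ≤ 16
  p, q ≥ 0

Evaluate the objective at each vertex of the feasible region:
  z(0, 0) = 0
  z(10.4, 0) = -114.4
  z(9, 7) = -120  ←
  z(6, 10) = -96
  z(0, 11.5) = -34.5
The minimum is at p = 9, q = 7.

p = 9, q = 7, z = -120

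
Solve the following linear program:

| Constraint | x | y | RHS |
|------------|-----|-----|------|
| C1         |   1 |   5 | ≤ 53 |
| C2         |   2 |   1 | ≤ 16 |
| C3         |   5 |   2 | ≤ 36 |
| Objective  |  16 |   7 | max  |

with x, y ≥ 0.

Evaluate the objective at each vertex of the feasible region:
  z(0, 0) = 0
  z(7.2, 0) = 115.2
  z(4, 8) = 120  ←
  z(3, 10) = 118
  z(0, 10.6) = 74.2
The maximum is at x = 4, y = 8.

x = 4, y = 8, z = 120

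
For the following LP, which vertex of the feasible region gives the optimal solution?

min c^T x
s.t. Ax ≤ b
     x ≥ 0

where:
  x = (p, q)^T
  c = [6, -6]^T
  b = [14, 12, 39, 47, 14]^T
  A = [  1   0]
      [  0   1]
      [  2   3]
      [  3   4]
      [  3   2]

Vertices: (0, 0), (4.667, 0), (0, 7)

Evaluate the objective at each vertex of the feasible region:
  z(0, 0) = 0
  z(4.667, 0) = 28
  z(0, 7) = -42  ←
The minimum is at p = 0, q = 7.

(0, 7)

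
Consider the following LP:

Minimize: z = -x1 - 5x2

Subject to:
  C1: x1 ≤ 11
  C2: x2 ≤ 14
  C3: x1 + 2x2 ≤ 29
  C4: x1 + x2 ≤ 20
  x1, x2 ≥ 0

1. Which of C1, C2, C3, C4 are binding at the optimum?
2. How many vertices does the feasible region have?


1. C2, C3
2. 5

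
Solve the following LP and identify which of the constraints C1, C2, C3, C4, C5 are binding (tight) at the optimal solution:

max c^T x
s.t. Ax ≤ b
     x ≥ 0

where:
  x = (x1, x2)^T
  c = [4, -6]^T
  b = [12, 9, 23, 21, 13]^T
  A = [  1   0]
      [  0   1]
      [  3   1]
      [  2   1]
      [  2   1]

At x1 = 6.5, x2 = 0, compute slack b - a·x for each constraint:
  C1: 12 − 6.5 = 5.5  (slack)
  C2: 9 − 0 = 9  (slack)
  C3: 23 − 19.5 = 3.5  (slack)
  C4: 21 − 13 = 8  (slack)
  C5: 13 − 13 = 0  (binding)

Optimal: x1 = 6.5, x2 = 0
Binding: C5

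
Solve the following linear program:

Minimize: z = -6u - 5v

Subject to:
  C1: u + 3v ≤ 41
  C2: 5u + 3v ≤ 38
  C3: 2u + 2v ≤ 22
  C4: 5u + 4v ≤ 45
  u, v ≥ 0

Evaluate the objective at each vertex of the feasible region:
  z(0, 0) = 0
  z(7.6, 0) = -45.6
  z(3.4, 7) = -55.4
  z(1, 10) = -56  ←
  z(0, 11) = -55
The minimum is at u = 1, v = 10.

u = 1, v = 10, z = -56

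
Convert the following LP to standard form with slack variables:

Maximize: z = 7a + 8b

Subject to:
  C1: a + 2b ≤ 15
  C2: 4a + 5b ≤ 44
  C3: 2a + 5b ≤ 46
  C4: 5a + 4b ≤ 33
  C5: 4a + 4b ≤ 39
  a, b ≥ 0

max z = 7a + 8b

s.t.
  a + 2b + s1 = 15
  4a + 5b + s2 = 44
  2a + 5b + s3 = 46
  5a + 4b + s4 = 33
  4a + 4b + s5 = 39
  a, b, s1, s2, s3, s4, s5 ≥ 0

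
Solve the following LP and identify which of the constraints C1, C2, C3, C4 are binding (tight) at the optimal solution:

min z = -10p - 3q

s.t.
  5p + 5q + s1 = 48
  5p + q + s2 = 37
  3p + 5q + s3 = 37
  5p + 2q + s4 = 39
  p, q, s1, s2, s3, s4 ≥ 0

At p = 7, q = 2, compute slack b - a·x for each constraint:
  C1: 48 − 45 = 3  (slack)
  C2: 37 − 37 = 0  (binding)
  C3: 37 − 31 = 6  (slack)
  C4: 39 − 39 = 0  (binding)

Optimal: p = 7, q = 2
Binding: C2, C4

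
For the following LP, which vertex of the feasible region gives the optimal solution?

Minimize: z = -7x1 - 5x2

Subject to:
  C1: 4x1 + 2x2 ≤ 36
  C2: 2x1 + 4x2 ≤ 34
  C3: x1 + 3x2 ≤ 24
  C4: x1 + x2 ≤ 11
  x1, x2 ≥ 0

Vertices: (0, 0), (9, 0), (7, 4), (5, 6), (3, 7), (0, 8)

Evaluate the objective at each vertex of the feasible region:
  z(0, 0) = 0
  z(9, 0) = -63
  z(7, 4) = -69  ←
  z(5, 6) = -65
  z(3, 7) = -56
  z(0, 8) = -40
The minimum is at x1 = 7, x2 = 4.

(7, 4)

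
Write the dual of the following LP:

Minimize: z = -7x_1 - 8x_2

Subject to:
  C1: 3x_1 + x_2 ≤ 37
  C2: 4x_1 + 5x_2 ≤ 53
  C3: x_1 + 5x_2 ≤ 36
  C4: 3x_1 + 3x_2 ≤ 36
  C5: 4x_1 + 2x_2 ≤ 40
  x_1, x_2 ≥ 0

Primal min cᵀx s.t. Ax ≤ b, x ≥ 0  →  Dual max −bᵀy s.t. Aᵀy ≥ −c, y ≥ 0.

Maximize: z = -37y1 - 53y2 - 36y3 - 36y4 - 40y5

Subject to:
  3y1 + 4y2 + y3 + 3y4 + 4y5 ≥ 7
  y1 + 5y2 + 5y3 + 3y4 + 2y5 ≥ 8
  y1, y2, y3, y4, y5 ≥ 0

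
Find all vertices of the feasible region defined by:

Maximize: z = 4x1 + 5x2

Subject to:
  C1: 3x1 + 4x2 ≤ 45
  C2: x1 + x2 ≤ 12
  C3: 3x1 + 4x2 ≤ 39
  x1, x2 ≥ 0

(0, 0), (12, 0), (9, 3), (0, 9.75)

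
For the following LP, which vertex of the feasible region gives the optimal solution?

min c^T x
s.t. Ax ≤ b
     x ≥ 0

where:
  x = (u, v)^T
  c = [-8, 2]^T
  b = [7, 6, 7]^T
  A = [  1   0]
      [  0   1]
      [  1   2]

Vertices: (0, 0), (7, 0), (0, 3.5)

Evaluate the objective at each vertex of the feasible region:
  z(0, 0) = 0
  z(7, 0) = -56  ←
  z(0, 3.5) = 7
The minimum is at u = 7, v = 0.

(7, 0)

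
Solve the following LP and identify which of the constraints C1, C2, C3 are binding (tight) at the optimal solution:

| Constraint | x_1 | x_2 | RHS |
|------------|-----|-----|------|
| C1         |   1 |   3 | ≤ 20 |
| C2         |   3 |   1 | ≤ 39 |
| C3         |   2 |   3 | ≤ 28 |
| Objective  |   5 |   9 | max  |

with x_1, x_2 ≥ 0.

At x_1 = 8, x_2 = 4, compute slack b - a·x for each constraint:
  C1: 20 − 20 = 0  (binding)
  C2: 39 − 28 = 11  (slack)
  C3: 28 − 28 = 0  (binding)

Optimal: x_1 = 8, x_2 = 4
Binding: C1, C3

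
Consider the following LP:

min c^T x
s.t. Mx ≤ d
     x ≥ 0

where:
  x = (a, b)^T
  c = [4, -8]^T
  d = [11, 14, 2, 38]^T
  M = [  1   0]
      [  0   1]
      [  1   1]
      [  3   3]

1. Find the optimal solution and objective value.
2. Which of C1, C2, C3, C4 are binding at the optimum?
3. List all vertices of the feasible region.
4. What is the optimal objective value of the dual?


1. a = 0, b = 2, z = -16
2. C3
3. (0, 0), (2, 0), (0, 2)
4. -16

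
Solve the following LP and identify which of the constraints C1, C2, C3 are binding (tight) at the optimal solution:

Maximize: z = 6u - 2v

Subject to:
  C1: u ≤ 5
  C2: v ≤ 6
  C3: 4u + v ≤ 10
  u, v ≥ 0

At u = 2.5, v = 0, compute slack b - a·x for each constraint:
  C1: 5 − 2.5 = 2.5  (slack)
  C2: 6 − 0 = 6  (slack)
  C3: 10 − 10 = 0  (binding)

Optimal: u = 2.5, v = 0
Binding: C3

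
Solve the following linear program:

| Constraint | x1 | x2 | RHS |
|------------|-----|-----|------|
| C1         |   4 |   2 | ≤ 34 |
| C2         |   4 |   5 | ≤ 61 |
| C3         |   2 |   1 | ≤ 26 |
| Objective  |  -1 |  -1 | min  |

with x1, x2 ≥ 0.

Evaluate the objective at each vertex of the feasible region:
  z(0, 0) = 0
  z(8.5, 0) = -8.5
  z(4, 9) = -13  ←
  z(0, 12.2) = -12.2
The minimum is at x1 = 4, x2 = 9.

x1 = 4, x2 = 9, z = -13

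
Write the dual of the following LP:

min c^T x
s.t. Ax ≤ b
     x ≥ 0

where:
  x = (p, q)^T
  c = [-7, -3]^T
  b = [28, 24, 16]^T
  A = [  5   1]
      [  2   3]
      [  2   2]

Primal min cᵀx s.t. Ax ≤ b, x ≥ 0  →  Dual max −bᵀy s.t. Aᵀy ≥ −c, y ≥ 0.

Maximize: z = -28y1 - 24y2 - 16y3

Subject to:
  5y1 + 2y2 + 2y3 ≥ 7
  y1 + 3y2 + 2y3 ≥ 3
  y1, y2, y3 ≥ 0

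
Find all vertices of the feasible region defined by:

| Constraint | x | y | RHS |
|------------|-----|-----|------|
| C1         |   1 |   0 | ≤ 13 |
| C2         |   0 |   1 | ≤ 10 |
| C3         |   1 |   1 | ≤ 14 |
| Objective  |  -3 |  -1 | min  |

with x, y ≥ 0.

(0, 0), (13, 0), (13, 1), (4, 10), (0, 10)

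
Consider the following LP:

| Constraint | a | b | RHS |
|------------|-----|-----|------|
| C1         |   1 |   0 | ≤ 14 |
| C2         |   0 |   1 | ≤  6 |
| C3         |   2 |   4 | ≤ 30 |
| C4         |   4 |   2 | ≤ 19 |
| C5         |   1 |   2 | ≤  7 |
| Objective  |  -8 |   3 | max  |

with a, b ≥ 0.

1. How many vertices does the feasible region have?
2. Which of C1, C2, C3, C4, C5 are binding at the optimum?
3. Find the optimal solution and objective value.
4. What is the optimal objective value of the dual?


1. 4
2. C5
3. a = 0, b = 3.5, z = 10.5
4. 10.5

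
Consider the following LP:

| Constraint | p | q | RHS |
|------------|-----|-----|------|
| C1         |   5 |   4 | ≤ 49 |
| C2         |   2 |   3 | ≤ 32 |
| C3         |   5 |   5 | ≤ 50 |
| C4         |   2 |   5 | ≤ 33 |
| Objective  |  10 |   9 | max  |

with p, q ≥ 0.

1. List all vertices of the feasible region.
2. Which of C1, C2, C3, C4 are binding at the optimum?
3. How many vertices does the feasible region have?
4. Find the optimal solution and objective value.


1. (0, 0), (9.8, 0), (9, 1), (5.667, 4.333), (0, 6.6)
2. C1, C3
3. 5
4. p = 9, q = 1, z = 99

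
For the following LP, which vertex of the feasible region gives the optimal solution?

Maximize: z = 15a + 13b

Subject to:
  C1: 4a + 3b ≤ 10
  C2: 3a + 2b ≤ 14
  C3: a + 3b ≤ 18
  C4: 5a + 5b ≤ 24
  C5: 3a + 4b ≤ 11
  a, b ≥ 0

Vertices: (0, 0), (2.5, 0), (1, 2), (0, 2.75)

Evaluate the objective at each vertex of the feasible region:
  z(0, 0) = 0
  z(2.5, 0) = 37.5
  z(1, 2) = 41  ←
  z(0, 2.75) = 35.75
The maximum is at a = 1, b = 2.

(1, 2)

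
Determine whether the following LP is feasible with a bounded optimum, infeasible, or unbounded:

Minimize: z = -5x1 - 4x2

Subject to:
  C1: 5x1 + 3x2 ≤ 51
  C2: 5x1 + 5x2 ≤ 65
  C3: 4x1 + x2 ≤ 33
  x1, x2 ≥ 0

Feasible with a bounded optimal solution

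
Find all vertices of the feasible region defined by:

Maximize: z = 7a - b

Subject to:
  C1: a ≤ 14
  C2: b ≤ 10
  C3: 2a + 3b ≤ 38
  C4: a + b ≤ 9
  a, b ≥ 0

(0, 0), (9, 0), (0, 9)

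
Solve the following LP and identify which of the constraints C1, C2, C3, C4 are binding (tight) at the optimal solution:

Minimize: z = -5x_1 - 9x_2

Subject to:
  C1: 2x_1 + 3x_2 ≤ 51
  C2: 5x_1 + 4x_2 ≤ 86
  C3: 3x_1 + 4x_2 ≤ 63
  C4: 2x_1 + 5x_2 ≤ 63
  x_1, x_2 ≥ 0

At x_1 = 9, x_2 = 9, compute slack b - a·x for each constraint:
  C1: 51 − 45 = 6  (slack)
  C2: 86 − 81 = 5  (slack)
  C3: 63 − 63 = 0  (binding)
  C4: 63 − 63 = 0  (binding)

Optimal: x_1 = 9, x_2 = 9
Binding: C3, C4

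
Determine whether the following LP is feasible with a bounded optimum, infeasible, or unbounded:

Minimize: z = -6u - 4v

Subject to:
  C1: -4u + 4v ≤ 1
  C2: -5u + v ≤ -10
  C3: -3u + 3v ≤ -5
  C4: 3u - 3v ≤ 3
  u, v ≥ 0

Infeasible (no feasible solution exists)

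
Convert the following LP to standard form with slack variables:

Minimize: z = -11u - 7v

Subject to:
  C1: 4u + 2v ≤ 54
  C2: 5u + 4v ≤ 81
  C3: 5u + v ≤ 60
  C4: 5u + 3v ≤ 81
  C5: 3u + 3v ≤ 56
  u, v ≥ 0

min z = -11u - 7v

s.t.
  4u + 2v + s1 = 54
  5u + 4v + s2 = 81
  5u + v + s3 = 60
  5u + 3v + s4 = 81
  3u + 3v + s5 = 56
  u, v, s1, s2, s3, s4, s5 ≥ 0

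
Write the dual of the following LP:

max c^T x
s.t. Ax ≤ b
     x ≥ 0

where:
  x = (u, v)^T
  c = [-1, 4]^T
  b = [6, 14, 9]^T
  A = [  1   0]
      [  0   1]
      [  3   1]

Primal max cᵀx s.t. Ax ≤ b, x ≥ 0  →  Dual min bᵀy s.t. Aᵀy ≥ c, y ≥ 0.

Minimize: z = 6y1 + 14y2 + 9y3

Subject to:
  y1 + 3y3 ≥ -1
  y2 + y3 ≥ 4
  y1, y2, y3 ≥ 0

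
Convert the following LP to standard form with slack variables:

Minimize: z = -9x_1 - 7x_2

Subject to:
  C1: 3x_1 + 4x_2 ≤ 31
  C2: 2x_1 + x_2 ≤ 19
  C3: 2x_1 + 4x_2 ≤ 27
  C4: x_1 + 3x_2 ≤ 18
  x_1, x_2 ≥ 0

min z = -9x_1 - 7x_2

s.t.
  3x_1 + 4x_2 + s1 = 31
  2x_1 + x_2 + s2 = 19
  2x_1 + 4x_2 + s3 = 27
  x_1 + 3x_2 + s4 = 18
  x_1, x_2, s1, s2, s3, s4 ≥ 0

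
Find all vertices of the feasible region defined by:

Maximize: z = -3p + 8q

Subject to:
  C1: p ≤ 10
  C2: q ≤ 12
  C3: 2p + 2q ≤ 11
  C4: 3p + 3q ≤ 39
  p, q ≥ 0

(0, 0), (5.5, 0), (0, 5.5)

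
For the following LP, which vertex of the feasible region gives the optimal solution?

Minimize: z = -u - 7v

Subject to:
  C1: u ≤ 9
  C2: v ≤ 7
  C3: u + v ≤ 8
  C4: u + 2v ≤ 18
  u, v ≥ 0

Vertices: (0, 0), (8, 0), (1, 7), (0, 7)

Evaluate the objective at each vertex of the feasible region:
  z(0, 0) = 0
  z(8, 0) = -8
  z(1, 7) = -50  ←
  z(0, 7) = -49
The minimum is at u = 1, v = 7.

(1, 7)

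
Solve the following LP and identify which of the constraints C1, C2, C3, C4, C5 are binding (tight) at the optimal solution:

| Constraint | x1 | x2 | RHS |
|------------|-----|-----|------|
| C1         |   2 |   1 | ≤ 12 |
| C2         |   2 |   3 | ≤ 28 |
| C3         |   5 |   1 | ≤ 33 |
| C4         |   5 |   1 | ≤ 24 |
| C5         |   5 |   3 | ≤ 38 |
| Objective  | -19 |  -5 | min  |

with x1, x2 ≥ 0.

At x1 = 4, x2 = 4, compute slack b - a·x for each constraint:
  C1: 12 − 12 = 0  (binding)
  C2: 28 − 20 = 8  (slack)
  C3: 33 − 24 = 9  (slack)
  C4: 24 − 24 = 0  (binding)
  C5: 38 − 32 = 6  (slack)

Optimal: x1 = 4, x2 = 4
Binding: C1, C4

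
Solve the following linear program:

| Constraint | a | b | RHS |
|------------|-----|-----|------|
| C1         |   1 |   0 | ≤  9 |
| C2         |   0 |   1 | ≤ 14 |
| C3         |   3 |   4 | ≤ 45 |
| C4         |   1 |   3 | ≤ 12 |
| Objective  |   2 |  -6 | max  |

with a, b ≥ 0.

Evaluate the objective at each vertex of the feasible region:
  z(0, 0) = 0
  z(9, 0) = 18  ←
  z(9, 1) = 12
  z(0, 4) = -24
The maximum is at a = 9, b = 0.

a = 9, b = 0, z = 18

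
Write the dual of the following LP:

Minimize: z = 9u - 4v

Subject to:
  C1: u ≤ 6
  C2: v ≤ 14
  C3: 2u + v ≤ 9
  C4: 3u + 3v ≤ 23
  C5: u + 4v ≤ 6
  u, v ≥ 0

Primal min cᵀx s.t. Ax ≤ b, x ≥ 0  →  Dual max −bᵀy s.t. Aᵀy ≥ −c, y ≥ 0.

Maximize: z = -6y1 - 14y2 - 9y3 - 23y4 - 6y5

Subject to:
  y1 + 2y3 + 3y4 + y5 ≥ -9
  y2 + y3 + 3y4 + 4y5 ≥ 4
  y1, y2, y3, y4, y5 ≥ 0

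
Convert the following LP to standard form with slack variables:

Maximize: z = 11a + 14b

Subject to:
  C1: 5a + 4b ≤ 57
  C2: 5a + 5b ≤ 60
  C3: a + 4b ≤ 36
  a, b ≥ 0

max z = 11a + 14b

s.t.
  5a + 4b + s1 = 57
  5a + 5b + s2 = 60
  a + 4b + s3 = 36
  a, b, s1, s2, s3 ≥ 0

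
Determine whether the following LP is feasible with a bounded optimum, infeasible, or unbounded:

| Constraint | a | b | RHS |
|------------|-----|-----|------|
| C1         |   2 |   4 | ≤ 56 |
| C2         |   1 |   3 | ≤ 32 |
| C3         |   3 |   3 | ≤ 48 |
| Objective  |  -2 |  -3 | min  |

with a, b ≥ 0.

Feasible with a bounded optimal solution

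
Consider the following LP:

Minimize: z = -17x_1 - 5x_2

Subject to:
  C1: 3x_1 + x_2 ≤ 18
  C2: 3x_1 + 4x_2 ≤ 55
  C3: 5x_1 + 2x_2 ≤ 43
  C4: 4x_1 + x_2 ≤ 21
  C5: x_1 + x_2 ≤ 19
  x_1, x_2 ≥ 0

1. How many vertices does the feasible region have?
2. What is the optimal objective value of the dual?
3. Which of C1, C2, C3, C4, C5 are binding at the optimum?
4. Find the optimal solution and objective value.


1. 5
2. -96
3. C1, C4
4. x_1 = 3, x_2 = 9, z = -96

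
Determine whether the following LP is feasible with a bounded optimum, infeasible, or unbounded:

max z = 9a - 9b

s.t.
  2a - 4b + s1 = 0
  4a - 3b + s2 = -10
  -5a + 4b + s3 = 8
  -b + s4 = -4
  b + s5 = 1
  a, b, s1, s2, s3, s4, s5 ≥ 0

Infeasible (no feasible solution exists)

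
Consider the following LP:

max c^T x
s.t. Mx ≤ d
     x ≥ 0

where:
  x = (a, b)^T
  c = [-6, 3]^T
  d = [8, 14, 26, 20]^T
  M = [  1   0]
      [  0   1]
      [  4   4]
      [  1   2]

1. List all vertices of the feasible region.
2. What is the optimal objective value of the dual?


1. (0, 0), (6.5, 0), (0, 6.5)
2. 19.5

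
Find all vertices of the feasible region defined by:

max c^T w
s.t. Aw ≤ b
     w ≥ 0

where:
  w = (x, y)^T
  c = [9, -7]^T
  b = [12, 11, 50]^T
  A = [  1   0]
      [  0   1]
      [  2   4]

(0, 0), (12, 0), (12, 6.5), (3, 11), (0, 11)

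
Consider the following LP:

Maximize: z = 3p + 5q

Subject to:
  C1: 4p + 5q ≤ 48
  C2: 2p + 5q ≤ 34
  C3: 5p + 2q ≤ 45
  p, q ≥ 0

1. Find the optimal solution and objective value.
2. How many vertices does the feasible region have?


1. p = 7, q = 4, z = 41
2. 5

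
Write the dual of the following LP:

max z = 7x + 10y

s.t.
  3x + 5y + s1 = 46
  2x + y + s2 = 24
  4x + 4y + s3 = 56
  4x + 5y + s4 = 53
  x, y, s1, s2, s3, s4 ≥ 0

Primal max cᵀx s.t. Ax ≤ b, x ≥ 0  →  Dual min bᵀy s.t. Aᵀy ≥ c, y ≥ 0.

Minimize: z = 46y1 + 24y2 + 56y3 + 53y4

Subject to:
  3y1 + 2y2 + 4y3 + 4y4 ≥ 7
  5y1 + y2 + 4y3 + 5y4 ≥ 10
  y1, y2, y3, y4 ≥ 0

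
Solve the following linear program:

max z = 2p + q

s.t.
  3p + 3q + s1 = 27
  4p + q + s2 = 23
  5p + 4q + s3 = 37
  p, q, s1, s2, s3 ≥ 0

Evaluate the objective at each vertex of the feasible region:
  z(0, 0) = 0
  z(5.75, 0) = 11.5
  z(5, 3) = 13  ←
  z(1, 8) = 10
  z(0, 9) = 9
The maximum is at p = 5, q = 3.

p = 5, q = 3, z = 13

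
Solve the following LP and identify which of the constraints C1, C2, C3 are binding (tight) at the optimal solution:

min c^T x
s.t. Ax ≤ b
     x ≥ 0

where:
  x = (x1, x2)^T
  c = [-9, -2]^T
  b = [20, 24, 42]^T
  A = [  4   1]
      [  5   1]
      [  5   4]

At x1 = 4, x2 = 4, compute slack b - a·x for each constraint:
  C1: 20 − 20 = 0  (binding)
  C2: 24 − 24 = 0  (binding)
  C3: 42 − 36 = 6  (slack)

Optimal: x1 = 4, x2 = 4
Binding: C1, C2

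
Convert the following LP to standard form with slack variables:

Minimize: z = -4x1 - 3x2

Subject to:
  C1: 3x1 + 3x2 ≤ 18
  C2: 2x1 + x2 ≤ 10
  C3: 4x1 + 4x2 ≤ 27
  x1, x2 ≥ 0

min z = -4x1 - 3x2

s.t.
  3x1 + 3x2 + s1 = 18
  2x1 + x2 + s2 = 10
  4x1 + 4x2 + s3 = 27
  x1, x2, s1, s2, s3 ≥ 0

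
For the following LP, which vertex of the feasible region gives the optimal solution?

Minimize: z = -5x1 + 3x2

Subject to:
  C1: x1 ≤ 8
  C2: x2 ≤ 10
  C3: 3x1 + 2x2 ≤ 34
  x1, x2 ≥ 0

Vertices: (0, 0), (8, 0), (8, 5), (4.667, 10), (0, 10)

Evaluate the objective at each vertex of the feasible region:
  z(0, 0) = 0
  z(8, 0) = -40  ←
  z(8, 5) = -25
  z(4.667, 10) = 6.667
  z(0, 10) = 30
The minimum is at x1 = 8, x2 = 0.

(8, 0)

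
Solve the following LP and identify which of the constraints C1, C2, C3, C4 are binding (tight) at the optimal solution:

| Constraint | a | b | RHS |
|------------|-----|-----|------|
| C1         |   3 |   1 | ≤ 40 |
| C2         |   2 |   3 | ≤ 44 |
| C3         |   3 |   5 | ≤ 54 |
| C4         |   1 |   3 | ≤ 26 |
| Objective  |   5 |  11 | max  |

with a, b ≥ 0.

At a = 8, b = 6, compute slack b - a·x for each constraint:
  C1: 40 − 30 = 10  (slack)
  C2: 44 − 34 = 10  (slack)
  C3: 54 − 54 = 0  (binding)
  C4: 26 − 26 = 0  (binding)

Optimal: a = 8, b = 6
Binding: C3, C4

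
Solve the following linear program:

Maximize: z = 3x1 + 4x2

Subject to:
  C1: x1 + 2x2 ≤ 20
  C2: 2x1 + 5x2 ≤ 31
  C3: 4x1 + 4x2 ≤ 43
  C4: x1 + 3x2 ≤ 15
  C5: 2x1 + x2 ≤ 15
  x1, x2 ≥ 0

Evaluate the objective at each vertex of the feasible region:
  z(0, 0) = 0
  z(7.5, 0) = 22.5
  z(6, 3) = 30  ←
  z(0, 5) = 20
The maximum is at x1 = 6, x2 = 3.

x1 = 6, x2 = 3, z = 30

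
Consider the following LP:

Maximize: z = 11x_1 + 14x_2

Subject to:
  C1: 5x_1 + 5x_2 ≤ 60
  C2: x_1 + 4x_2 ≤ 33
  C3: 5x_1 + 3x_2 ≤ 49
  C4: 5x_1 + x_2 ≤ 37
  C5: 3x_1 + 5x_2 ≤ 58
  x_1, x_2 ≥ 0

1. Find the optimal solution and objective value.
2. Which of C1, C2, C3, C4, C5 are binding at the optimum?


1. x_1 = 5, x_2 = 7, z = 153
2. C1, C2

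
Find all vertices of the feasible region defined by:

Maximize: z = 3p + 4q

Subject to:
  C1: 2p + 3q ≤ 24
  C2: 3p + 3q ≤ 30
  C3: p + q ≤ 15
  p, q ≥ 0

(0, 0), (10, 0), (6, 4), (0, 8)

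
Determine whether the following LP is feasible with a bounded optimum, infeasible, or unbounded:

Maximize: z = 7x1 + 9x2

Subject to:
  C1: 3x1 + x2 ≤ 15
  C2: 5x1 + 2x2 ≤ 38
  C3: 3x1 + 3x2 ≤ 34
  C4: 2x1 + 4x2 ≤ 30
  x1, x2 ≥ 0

Feasible with a bounded optimal solution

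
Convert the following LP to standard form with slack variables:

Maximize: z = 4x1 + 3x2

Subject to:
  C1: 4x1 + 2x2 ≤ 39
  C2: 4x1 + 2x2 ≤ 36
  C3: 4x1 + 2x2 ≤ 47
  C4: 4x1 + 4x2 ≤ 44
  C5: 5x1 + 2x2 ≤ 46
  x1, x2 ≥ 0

max z = 4x1 + 3x2

s.t.
  4x1 + 2x2 + s1 = 39
  4x1 + 2x2 + s2 = 36
  4x1 + 2x2 + s3 = 47
  4x1 + 4x2 + s4 = 44
  5x1 + 2x2 + s5 = 46
  x1, x2, s1, s2, s3, s4, s5 ≥ 0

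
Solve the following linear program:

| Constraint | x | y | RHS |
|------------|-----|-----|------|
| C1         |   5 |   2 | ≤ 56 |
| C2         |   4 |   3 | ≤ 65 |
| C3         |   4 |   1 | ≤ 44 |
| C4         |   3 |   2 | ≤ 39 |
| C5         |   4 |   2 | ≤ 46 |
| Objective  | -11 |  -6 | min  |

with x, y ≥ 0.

Evaluate the objective at each vertex of the feasible region:
  z(0, 0) = 0
  z(11, 0) = -121
  z(10.67, 1.333) = -125.3
  z(10, 3) = -128
  z(7, 9) = -131  ←
  z(0, 19.5) = -117
The minimum is at x = 7, y = 9.

x = 7, y = 9, z = -131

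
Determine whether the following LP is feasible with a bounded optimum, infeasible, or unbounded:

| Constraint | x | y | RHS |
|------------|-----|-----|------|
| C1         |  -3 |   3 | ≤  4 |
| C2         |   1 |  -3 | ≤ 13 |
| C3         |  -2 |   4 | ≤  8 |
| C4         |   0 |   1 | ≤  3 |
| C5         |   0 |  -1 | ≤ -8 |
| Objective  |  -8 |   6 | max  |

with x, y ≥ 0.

Infeasible (no feasible solution exists)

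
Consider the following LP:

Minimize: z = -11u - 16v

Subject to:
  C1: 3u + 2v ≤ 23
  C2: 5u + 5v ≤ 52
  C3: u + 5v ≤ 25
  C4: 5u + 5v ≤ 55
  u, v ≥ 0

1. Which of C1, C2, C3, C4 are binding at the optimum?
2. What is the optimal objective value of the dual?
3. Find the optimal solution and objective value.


1. C1, C3
2. -119
3. u = 5, v = 4, z = -119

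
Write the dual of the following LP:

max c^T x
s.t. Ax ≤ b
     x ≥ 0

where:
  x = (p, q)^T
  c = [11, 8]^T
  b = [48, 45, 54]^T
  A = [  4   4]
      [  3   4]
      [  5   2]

Primal max cᵀx s.t. Ax ≤ b, x ≥ 0  →  Dual min bᵀy s.t. Aᵀy ≥ c, y ≥ 0.

Minimize: z = 48y1 + 45y2 + 54y3

Subject to:
  4y1 + 3y2 + 5y3 ≥ 11
  4y1 + 4y2 + 2y3 ≥ 8
  y1, y2, y3 ≥ 0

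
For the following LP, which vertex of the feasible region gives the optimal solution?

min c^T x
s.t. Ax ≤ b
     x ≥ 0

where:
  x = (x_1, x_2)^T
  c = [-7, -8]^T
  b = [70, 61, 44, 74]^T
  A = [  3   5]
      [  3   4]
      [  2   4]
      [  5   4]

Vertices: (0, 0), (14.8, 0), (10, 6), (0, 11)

Evaluate the objective at each vertex of the feasible region:
  z(0, 0) = 0
  z(14.8, 0) = -103.6
  z(10, 6) = -118  ←
  z(0, 11) = -88
The minimum is at x_1 = 10, x_2 = 6.

(10, 6)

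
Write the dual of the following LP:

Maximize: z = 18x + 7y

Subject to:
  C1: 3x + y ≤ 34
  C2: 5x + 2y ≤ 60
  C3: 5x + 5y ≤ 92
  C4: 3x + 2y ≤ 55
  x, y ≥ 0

Primal max cᵀx s.t. Ax ≤ b, x ≥ 0  →  Dual min bᵀy s.t. Aᵀy ≥ c, y ≥ 0.

Minimize: z = 34y1 + 60y2 + 92y3 + 55y4

Subject to:
  3y1 + 5y2 + 5y3 + 3y4 ≥ 18
  y1 + 2y2 + 5y3 + 2y4 ≥ 7
  y1, y2, y3, y4 ≥ 0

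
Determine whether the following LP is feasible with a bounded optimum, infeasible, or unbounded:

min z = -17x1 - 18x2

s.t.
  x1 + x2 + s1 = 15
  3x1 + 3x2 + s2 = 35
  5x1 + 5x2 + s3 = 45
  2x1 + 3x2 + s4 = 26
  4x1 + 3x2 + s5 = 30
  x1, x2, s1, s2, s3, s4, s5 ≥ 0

Feasible with a bounded optimal solution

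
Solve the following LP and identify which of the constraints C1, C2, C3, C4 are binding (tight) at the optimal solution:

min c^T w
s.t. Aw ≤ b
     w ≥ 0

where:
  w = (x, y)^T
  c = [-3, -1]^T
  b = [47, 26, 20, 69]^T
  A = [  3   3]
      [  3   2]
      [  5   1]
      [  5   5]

At x = 2, y = 10, compute slack b - a·x for each constraint:
  C1: 47 − 36 = 11  (slack)
  C2: 26 − 26 = 0  (binding)
  C3: 20 − 20 = 0  (binding)
  C4: 69 − 60 = 9  (slack)

Optimal: x = 2, y = 10
Binding: C2, C3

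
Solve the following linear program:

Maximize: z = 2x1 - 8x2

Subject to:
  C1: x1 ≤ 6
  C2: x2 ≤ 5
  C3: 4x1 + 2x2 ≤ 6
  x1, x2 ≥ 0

Evaluate the objective at each vertex of the feasible region:
  z(0, 0) = 0
  z(1.5, 0) = 3  ←
  z(0, 3) = -24
The maximum is at x1 = 1.5, x2 = 0.

x1 = 1.5, x2 = 0, z = 3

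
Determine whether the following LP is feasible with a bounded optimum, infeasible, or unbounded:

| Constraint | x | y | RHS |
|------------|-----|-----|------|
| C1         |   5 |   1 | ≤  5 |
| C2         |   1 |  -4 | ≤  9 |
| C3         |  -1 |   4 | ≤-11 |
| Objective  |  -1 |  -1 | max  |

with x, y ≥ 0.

Infeasible (no feasible solution exists)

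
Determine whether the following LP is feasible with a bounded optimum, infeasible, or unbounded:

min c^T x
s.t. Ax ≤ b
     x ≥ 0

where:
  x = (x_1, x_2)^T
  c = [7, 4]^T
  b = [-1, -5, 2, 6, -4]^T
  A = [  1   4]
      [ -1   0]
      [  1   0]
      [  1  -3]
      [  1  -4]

Infeasible (no feasible solution exists)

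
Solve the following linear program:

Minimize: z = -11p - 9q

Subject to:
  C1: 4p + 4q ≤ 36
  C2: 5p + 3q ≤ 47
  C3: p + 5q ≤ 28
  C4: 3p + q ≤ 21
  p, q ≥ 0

Evaluate the objective at each vertex of the feasible region:
  z(0, 0) = 0
  z(7, 0) = -77
  z(6, 3) = -93  ←
  z(4.25, 4.75) = -89.5
  z(0, 5.6) = -50.4
The minimum is at p = 6, q = 3.

p = 6, q = 3, z = -93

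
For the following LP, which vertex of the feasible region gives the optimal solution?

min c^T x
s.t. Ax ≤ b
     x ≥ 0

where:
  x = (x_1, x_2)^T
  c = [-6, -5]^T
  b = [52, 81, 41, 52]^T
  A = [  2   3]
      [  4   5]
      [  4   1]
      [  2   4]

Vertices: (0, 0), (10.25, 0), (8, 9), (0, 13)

Evaluate the objective at each vertex of the feasible region:
  z(0, 0) = 0
  z(10.25, 0) = -61.5
  z(8, 9) = -93  ←
  z(0, 13) = -65
The minimum is at x_1 = 8, x_2 = 9.

(8, 9)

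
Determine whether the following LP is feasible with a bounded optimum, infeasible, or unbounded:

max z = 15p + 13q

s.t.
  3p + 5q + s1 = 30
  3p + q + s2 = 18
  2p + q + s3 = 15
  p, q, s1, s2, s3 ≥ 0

Feasible with a bounded optimal solution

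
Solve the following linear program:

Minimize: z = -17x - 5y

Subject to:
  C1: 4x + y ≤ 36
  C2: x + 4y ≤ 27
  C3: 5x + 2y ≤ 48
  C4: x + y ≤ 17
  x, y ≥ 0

Evaluate the objective at each vertex of the feasible region:
  z(0, 0) = 0
  z(9, 0) = -153
  z(8, 4) = -156  ←
  z(7.667, 4.833) = -154.5
  z(0, 6.75) = -33.75
The minimum is at x = 8, y = 4.

x = 8, y = 4, z = -156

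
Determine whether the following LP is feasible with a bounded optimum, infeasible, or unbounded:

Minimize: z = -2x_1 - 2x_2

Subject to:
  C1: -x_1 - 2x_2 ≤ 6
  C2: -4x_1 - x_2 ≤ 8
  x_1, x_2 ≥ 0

Unbounded (objective can decrease without bound)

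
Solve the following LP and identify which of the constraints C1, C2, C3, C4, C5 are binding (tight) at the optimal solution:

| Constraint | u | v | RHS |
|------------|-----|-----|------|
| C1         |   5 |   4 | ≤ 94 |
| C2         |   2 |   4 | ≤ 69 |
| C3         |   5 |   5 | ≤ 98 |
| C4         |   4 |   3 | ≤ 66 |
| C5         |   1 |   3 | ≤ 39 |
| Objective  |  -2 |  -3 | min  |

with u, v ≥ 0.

At u = 9, v = 10, compute slack b - a·x for each constraint:
  C1: 94 − 85 = 9  (slack)
  C2: 69 − 58 = 11  (slack)
  C3: 98 − 95 = 3  (slack)
  C4: 66 − 66 = 0  (binding)
  C5: 39 − 39 = 0  (binding)

Optimal: u = 9, v = 10
Binding: C4, C5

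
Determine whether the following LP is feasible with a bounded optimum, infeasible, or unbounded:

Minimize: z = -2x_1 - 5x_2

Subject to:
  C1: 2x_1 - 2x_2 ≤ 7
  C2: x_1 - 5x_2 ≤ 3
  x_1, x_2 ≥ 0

Unbounded (objective can decrease without bound)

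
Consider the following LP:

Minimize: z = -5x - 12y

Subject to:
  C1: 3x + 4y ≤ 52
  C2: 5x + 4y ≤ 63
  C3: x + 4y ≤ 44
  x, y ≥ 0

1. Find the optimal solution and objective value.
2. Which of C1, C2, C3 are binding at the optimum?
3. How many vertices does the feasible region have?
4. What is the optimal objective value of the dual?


1. x = 4, y = 10, z = -140
2. C1, C3
3. 5
4. -140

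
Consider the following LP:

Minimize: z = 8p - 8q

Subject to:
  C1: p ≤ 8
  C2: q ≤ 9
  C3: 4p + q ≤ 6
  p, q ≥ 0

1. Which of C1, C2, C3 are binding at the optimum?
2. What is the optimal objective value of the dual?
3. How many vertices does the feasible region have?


1. C3
2. -48
3. 3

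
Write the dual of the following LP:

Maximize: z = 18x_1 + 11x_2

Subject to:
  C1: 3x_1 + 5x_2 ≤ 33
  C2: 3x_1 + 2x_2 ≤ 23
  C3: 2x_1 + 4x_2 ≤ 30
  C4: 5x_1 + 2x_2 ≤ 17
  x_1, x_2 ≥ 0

Primal max cᵀx s.t. Ax ≤ b, x ≥ 0  →  Dual min bᵀy s.t. Aᵀy ≥ c, y ≥ 0.

Minimize: z = 33y1 + 23y2 + 30y3 + 17y4

Subject to:
  3y1 + 3y2 + 2y3 + 5y4 ≥ 18
  5y1 + 2y2 + 4y3 + 2y4 ≥ 11
  y1, y2, y3, y4 ≥ 0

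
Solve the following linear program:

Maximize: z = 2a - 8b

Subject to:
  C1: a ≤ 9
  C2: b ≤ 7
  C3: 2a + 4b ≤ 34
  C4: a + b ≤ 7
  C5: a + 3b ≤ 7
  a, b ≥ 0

Evaluate the objective at each vertex of the feasible region:
  z(0, 0) = 0
  z(7, 0) = 14  ←
  z(0, 2.333) = -18.67
The maximum is at a = 7, b = 0.

a = 7, b = 0, z = 14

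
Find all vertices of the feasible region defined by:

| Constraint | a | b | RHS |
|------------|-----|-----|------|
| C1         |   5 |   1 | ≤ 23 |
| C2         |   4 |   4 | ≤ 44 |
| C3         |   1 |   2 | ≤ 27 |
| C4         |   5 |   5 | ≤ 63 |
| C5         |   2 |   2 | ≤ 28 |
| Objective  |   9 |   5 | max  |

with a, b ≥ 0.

(0, 0), (4.6, 0), (3, 8), (0, 11)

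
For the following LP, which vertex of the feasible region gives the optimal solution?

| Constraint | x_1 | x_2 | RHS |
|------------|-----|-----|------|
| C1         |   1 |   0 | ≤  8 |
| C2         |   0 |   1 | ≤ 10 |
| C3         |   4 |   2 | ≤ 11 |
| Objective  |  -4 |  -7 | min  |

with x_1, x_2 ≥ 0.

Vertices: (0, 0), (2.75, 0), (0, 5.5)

Evaluate the objective at each vertex of the feasible region:
  z(0, 0) = 0
  z(2.75, 0) = -11
  z(0, 5.5) = -38.5  ←
The minimum is at x_1 = 0, x_2 = 5.5.

(0, 5.5)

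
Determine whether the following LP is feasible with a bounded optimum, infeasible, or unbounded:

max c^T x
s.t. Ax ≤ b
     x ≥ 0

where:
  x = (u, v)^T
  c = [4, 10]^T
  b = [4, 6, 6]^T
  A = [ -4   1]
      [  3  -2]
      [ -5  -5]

Unbounded (objective can increase without bound)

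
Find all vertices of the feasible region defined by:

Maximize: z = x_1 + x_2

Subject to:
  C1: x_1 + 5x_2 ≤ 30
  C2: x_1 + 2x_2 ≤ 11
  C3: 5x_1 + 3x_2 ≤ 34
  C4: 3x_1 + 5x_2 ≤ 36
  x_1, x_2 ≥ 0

(0, 0), (6.8, 0), (5, 3), (0, 5.5)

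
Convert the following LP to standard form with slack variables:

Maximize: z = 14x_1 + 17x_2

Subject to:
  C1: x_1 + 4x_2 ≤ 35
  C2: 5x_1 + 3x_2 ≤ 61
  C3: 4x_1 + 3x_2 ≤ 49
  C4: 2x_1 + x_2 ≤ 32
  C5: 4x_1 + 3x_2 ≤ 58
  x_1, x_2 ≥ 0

max z = 14x_1 + 17x_2

s.t.
  x_1 + 4x_2 + s1 = 35
  5x_1 + 3x_2 + s2 = 61
  4x_1 + 3x_2 + s3 = 49
  2x_1 + x_2 + s4 = 32
  4x_1 + 3x_2 + s5 = 58
  x_1, x_2, s1, s2, s3, s4, s5 ≥ 0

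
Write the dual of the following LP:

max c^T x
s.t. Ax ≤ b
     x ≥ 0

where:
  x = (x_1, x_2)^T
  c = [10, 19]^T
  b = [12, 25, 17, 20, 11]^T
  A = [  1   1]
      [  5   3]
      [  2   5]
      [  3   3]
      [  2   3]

Primal max cᵀx s.t. Ax ≤ b, x ≥ 0  →  Dual min bᵀy s.t. Aᵀy ≥ c, y ≥ 0.

Minimize: z = 12y1 + 25y2 + 17y3 + 20y4 + 11y5

Subject to:
  y1 + 5y2 + 2y3 + 3y4 + 2y5 ≥ 10
  y1 + 3y2 + 5y3 + 3y4 + 3y5 ≥ 19
  y1, y2, y3, y4, y5 ≥ 0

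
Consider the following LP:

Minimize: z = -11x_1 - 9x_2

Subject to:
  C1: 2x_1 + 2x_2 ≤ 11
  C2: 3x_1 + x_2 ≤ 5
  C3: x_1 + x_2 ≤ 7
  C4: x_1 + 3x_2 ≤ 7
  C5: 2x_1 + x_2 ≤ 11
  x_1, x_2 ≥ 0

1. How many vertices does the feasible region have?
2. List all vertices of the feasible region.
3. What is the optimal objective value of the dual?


1. 4
2. (0, 0), (1.667, 0), (1, 2), (0, 2.333)
3. -29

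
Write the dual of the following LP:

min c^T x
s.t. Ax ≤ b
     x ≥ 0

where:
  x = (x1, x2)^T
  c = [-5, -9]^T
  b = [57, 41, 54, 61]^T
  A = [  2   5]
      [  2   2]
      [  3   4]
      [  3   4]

Primal min cᵀx s.t. Ax ≤ b, x ≥ 0  →  Dual max −bᵀy s.t. Aᵀy ≥ −c, y ≥ 0.

Maximize: z = -57y1 - 41y2 - 54y3 - 61y4

Subject to:
  2y1 + 2y2 + 3y3 + 3y4 ≥ 5
  5y1 + 2y2 + 4y3 + 4y4 ≥ 9
  y1, y2, y3, y4 ≥ 0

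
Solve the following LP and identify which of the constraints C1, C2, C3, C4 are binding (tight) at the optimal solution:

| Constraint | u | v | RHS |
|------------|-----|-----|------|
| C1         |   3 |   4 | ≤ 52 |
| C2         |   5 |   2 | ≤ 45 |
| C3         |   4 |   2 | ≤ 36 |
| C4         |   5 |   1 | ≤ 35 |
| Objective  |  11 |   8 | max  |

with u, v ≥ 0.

At u = 4, v = 10, compute slack b - a·x for each constraint:
  C1: 52 − 52 = 0  (binding)
  C2: 45 − 40 = 5  (slack)
  C3: 36 − 36 = 0  (binding)
  C4: 35 − 30 = 5  (slack)

Optimal: u = 4, v = 10
Binding: C1, C3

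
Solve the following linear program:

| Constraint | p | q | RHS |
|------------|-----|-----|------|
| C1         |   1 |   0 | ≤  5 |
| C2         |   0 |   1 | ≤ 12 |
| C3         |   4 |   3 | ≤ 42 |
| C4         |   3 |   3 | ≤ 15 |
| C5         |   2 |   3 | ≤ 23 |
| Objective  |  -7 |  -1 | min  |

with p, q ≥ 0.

Evaluate the objective at each vertex of the feasible region:
  z(0, 0) = 0
  z(5, 0) = -35  ←
  z(0, 5) = -5
The minimum is at p = 5, q = 0.

p = 5, q = 0, z = -35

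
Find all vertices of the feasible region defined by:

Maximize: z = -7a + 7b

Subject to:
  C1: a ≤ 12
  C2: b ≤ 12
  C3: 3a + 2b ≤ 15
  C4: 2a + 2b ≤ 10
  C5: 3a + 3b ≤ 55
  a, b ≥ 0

(0, 0), (5, 0), (0, 5)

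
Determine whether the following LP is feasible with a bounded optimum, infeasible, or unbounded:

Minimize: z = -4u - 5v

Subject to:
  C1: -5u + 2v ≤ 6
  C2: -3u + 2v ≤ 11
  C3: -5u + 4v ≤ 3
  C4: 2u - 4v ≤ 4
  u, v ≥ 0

Unbounded (objective can decrease without bound)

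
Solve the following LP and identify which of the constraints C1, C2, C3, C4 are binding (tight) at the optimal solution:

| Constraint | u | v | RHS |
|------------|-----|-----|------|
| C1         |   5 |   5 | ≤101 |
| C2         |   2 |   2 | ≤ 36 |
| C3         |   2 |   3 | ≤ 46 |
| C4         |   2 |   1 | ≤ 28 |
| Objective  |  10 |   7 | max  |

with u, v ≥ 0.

At u = 10, v = 8, compute slack b - a·x for each constraint:
  C1: 101 − 90 = 11  (slack)
  C2: 36 − 36 = 0  (binding)
  C3: 46 − 44 = 2  (slack)
  C4: 28 − 28 = 0  (binding)

Optimal: u = 10, v = 8
Binding: C2, C4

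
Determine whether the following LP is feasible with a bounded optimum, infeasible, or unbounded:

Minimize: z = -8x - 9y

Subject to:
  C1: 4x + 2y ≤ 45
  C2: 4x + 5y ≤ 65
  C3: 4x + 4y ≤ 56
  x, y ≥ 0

Feasible with a bounded optimal solution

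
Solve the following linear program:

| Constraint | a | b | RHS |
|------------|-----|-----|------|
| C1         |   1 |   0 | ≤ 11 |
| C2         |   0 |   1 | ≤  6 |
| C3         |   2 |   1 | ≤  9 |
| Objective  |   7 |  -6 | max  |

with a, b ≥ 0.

Evaluate the objective at each vertex of the feasible region:
  z(0, 0) = 0
  z(4.5, 0) = 31.5  ←
  z(1.5, 6) = -25.5
  z(0, 6) = -36
The maximum is at a = 4.5, b = 0.

a = 4.5, b = 0, z = 31.5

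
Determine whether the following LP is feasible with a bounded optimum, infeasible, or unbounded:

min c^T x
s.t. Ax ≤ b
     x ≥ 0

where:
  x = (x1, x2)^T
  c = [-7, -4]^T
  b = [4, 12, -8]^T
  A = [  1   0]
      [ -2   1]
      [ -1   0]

Infeasible (no feasible solution exists)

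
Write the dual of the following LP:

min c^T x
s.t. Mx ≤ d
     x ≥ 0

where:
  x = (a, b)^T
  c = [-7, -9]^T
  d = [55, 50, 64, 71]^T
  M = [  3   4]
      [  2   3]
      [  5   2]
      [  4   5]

Primal min cᵀx s.t. Ax ≤ b, x ≥ 0  →  Dual max −bᵀy s.t. Aᵀy ≥ −c, y ≥ 0.

Maximize: z = -55y1 - 50y2 - 64y3 - 71y4

Subject to:
  3y1 + 2y2 + 5y3 + 4y4 ≥ 7
  4y1 + 3y2 + 2y3 + 5y4 ≥ 9
  y1, y2, y3, y4 ≥ 0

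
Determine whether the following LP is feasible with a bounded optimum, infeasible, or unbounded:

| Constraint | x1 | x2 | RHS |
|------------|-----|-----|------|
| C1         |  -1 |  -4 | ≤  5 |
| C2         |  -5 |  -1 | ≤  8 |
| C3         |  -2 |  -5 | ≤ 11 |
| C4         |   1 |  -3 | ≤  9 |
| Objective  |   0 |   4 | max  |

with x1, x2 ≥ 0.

Unbounded (objective can increase without bound)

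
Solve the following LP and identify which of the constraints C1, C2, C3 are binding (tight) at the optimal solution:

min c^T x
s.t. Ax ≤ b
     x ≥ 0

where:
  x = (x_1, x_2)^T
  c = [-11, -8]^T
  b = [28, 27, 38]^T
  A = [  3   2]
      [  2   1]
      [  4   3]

At x_1 = 8, x_2 = 2, compute slack b - a·x for each constraint:
  C1: 28 − 28 = 0  (binding)
  C2: 27 − 18 = 9  (slack)
  C3: 38 − 38 = 0  (binding)

Optimal: x_1 = 8, x_2 = 2
Binding: C1, C3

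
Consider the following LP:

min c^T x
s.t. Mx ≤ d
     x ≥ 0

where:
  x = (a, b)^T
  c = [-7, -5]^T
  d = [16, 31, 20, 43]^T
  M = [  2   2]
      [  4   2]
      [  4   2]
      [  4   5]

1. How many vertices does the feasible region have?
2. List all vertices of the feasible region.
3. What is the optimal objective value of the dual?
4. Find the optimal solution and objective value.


1. 4
2. (0, 0), (5, 0), (2, 6), (0, 8)
3. -44
4. a = 2, b = 6, z = -44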